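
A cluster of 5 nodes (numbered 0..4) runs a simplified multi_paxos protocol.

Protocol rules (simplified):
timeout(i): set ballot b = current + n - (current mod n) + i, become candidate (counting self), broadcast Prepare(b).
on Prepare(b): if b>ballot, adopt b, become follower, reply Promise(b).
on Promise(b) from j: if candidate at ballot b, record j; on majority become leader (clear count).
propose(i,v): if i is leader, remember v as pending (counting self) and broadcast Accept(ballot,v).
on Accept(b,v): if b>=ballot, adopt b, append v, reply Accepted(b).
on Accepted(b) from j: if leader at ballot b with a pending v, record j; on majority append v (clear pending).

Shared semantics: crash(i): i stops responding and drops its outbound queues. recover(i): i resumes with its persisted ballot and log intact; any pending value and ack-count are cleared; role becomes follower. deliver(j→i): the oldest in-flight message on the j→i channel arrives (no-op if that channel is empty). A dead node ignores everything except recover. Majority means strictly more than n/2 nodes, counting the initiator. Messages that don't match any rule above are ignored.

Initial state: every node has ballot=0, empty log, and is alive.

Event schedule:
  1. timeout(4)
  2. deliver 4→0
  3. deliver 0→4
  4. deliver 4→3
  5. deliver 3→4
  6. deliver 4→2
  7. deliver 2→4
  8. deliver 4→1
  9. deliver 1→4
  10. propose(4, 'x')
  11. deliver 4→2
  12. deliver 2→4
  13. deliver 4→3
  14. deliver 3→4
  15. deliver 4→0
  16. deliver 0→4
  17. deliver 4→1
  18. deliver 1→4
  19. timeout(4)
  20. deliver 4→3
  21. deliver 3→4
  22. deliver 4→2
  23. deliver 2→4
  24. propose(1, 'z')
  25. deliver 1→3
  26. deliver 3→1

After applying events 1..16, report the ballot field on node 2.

9

e1 timeout(4): 4[cand,b=9,-]
e2 deliver 4→0: 0[foll,b=9,-]
e3 deliver 0→4: ·
e4 deliver 4→3: 3[foll,b=9,-]
e5 deliver 3→4: 4[lead,b=9,-]
e6 deliver 4→2: 2[foll,b=9,-]
e7 deliver 2→4: ·
e8 deliver 4→1: 1[foll,b=9,-]
e9 deliver 1→4: ·
e10 propose(4,'x'): ·
e11 deliver 4→2: 2[foll,b=9,x]
e12 deliver 2→4: ·
e13 deliver 4→3: 3[foll,b=9,x]
e14 deliver 3→4: 4[lead,b=9,x]
e15 deliver 4→0: 0[foll,b=9,x]
e16 deliver 0→4: ·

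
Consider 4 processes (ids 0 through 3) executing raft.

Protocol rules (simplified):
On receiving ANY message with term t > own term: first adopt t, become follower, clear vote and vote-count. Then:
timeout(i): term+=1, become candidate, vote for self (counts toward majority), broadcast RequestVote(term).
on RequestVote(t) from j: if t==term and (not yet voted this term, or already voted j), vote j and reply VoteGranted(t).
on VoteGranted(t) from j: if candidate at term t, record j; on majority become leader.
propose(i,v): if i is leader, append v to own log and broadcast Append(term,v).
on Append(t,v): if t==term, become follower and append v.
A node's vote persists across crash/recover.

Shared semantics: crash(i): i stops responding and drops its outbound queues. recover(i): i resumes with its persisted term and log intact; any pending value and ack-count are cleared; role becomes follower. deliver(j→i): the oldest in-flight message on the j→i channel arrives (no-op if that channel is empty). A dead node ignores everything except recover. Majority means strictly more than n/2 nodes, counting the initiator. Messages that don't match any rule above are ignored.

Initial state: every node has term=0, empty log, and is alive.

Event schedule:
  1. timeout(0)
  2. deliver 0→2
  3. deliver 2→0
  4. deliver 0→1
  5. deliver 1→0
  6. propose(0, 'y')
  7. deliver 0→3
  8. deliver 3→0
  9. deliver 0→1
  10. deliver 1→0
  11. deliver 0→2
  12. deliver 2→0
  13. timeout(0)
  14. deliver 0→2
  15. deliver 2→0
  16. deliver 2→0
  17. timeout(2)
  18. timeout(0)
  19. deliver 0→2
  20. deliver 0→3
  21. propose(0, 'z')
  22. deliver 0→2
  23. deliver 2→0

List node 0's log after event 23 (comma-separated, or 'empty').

y

e1 timeout(0): 0[cand,t=1,-]
e2 deliver 0→2: 2[foll,t=1,-]
e3 deliver 2→0: ·
e4 deliver 0→1: 1[foll,t=1,-]
e5 deliver 1→0: 0[lead,t=1,-]
e6 propose(0,'y'): 0[lead,t=1,y]
e7 deliver 0→3: 3[foll,t=1,-]
e8 deliver 3→0: ·
e9 deliver 0→1: 1[foll,t=1,y]
e10 deliver 1→0: ·
e11 deliver 0→2: 2[foll,t=1,y]
e12 deliver 2→0: ·
e13 timeout(0): 0[cand,t=2,y]
e14 deliver 0→2: 2[foll,t=2,y]
e15 deliver 2→0: ·
e16 deliver 2→0: ·
e17 timeout(2): 2[cand,t=3,y]
e18 timeout(0): 0[cand,t=3,y]
e19 deliver 0→2: ·
e20 deliver 0→3: 3[foll,t=1,y]
e21 propose(0,'z'): ·
e22 deliver 0→2: ·
e23 deliver 2→0: ·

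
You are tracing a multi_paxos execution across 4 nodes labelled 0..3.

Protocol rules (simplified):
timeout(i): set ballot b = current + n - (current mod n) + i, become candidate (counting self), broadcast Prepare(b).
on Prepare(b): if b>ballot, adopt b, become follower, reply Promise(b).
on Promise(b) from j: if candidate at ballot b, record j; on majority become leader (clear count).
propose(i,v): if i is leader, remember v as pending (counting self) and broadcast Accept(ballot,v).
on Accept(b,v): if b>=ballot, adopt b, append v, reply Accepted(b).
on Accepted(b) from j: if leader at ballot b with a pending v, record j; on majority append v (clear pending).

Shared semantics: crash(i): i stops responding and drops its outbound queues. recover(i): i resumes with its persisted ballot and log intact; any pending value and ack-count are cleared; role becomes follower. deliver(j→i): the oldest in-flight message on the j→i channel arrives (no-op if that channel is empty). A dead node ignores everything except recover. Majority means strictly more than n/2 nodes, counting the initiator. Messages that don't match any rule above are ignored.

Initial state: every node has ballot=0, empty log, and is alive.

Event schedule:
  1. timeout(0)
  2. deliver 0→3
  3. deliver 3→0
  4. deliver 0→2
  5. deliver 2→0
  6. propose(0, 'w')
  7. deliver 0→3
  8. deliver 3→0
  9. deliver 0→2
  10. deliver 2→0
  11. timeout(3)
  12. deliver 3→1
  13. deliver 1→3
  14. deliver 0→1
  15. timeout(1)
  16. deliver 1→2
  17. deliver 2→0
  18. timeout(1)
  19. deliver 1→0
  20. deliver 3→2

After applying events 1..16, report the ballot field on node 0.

1. timeout(0):  <0:cand b4 ->
2. deliver 0→3:  <3:foll b4 ->
3. deliver 3→0:  nop
4. deliver 0→2:  <2:foll b4 ->
5. deliver 2→0:  <0:lead b4 ->
6. propose(0,'w'):  nop
7. deliver 0→3:  <3:foll b4 w>
8. deliver 3→0:  nop
9. deliver 0→2:  <2:foll b4 w>
10. deliver 2→0:  <0:lead b4 w>
11. timeout(3):  <3:cand b11 w>
12. deliver 3→1:  <1:foll b11 ->
13. deliver 1→3:  nop
14. deliver 0→1:  nop
15. timeout(1):  <1:cand b13 ->
16. deliver 1→2:  <2:foll b13 w>

4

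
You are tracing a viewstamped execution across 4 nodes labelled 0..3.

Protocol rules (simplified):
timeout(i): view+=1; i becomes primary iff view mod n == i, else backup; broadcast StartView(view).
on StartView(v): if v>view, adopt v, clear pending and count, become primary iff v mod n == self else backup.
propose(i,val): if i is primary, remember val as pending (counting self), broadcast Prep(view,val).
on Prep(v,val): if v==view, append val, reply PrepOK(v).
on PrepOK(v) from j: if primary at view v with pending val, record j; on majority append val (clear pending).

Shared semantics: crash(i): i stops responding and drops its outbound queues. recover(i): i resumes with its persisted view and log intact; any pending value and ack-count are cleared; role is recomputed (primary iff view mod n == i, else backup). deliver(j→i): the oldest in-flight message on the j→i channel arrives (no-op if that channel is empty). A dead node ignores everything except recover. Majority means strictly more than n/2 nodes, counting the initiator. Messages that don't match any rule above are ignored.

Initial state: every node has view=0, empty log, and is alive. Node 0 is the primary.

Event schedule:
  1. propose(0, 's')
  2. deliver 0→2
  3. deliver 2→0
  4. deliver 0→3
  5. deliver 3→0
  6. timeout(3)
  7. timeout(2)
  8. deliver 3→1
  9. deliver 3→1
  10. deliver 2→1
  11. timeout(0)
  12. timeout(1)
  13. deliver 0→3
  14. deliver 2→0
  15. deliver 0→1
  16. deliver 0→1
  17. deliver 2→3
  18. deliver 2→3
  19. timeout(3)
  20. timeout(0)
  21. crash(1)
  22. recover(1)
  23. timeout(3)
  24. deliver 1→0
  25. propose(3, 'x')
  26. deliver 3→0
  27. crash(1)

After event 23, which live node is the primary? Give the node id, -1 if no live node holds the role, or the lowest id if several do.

3

[1] propose(0,'s') → ∅
[2] deliver 0→2 → N2(back v0 [s])
[3] deliver 2→0 → ∅
[4] deliver 0→3 → N3(back v0 [s])
[5] deliver 3→0 → N0(prim v0 [s])
[6] timeout(3) → N3(back v1 [s])
[7] timeout(2) → N2(back v1 [s])
[8] deliver 3→1 → N1(prim v1 [-])
[9] deliver 3→1 → ∅
[10] deliver 2→1 → ∅
[11] timeout(0) → N0(back v1 [s])
[12] timeout(1) → N1(back v2 [-])
[13] deliver 0→3 → ∅
[14] deliver 2→0 → ∅
[15] deliver 0→1 → ∅
[16] deliver 0→1 → ∅
[17] deliver 2→3 → ∅
[18] deliver 2→3 → ∅
[19] timeout(3) → N3(back v2 [s])
[20] timeout(0) → N0(back v2 [s])
[21] crash(1) → N1(✗back v2 [-])
[22] recover(1) → N1(back v2 [-])
[23] timeout(3) → N3(prim v3 [s])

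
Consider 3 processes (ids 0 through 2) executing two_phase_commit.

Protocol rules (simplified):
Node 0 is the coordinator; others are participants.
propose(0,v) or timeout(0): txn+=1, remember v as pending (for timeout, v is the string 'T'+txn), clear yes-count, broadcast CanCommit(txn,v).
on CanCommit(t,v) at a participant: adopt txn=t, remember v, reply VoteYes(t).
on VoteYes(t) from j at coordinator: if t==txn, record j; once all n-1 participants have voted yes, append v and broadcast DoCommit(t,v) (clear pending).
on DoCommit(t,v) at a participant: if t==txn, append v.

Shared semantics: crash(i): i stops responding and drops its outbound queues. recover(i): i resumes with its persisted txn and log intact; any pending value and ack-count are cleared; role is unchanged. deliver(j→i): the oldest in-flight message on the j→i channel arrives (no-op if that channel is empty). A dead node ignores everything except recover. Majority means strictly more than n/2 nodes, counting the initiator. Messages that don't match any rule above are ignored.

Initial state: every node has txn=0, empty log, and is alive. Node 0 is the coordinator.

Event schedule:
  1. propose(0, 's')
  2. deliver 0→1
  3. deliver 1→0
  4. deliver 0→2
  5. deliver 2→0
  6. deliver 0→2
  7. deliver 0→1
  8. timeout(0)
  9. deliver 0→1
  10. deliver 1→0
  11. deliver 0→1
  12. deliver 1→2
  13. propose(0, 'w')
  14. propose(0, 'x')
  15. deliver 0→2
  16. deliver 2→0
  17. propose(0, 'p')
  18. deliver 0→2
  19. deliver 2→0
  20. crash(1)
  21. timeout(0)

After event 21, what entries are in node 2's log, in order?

[1] propose(0,'s') → N0(coor t1 [-])
[2] deliver 0→1 → N1(part t1 [-])
[3] deliver 1→0 → ∅
[4] deliver 0→2 → N2(part t1 [-])
[5] deliver 2→0 → N0(coor t1 [s])
[6] deliver 0→2 → N2(part t1 [s])
[7] deliver 0→1 → N1(part t1 [s])
[8] timeout(0) → N0(coor t2 [s])
[9] deliver 0→1 → N1(part t2 [s])
[10] deliver 1→0 → ∅
[11] deliver 0→1 → ∅
[12] deliver 1→2 → ∅
[13] propose(0,'w') → N0(coor t3 [s])
[14] propose(0,'x') → N0(coor t4 [s])
[15] deliver 0→2 → N2(part t2 [s])
[16] deliver 2→0 → ∅
[17] propose(0,'p') → N0(coor t5 [s])
[18] deliver 0→2 → N2(part t3 [s])
[19] deliver 2→0 → ∅
[20] crash(1) → N1(✗part t2 [s])
[21] timeout(0) → N0(coor t6 [s])

s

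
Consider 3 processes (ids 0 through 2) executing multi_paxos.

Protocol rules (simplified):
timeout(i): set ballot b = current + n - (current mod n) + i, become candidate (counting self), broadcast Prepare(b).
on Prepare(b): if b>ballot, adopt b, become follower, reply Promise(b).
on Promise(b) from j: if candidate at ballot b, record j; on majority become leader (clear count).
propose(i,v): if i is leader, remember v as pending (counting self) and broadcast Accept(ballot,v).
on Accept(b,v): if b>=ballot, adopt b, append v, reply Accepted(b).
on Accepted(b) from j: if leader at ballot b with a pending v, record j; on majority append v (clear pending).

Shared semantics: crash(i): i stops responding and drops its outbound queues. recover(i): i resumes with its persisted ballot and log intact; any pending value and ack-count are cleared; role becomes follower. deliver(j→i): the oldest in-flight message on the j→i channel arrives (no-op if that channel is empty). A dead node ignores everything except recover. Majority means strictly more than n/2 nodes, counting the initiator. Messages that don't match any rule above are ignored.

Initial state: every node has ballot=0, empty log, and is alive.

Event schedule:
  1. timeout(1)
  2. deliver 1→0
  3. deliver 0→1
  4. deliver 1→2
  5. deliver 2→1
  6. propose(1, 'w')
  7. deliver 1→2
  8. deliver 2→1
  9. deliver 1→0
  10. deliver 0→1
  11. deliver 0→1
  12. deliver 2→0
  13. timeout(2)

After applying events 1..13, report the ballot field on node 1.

[1] timeout(1) → N1(cand b4 [-])
[2] deliver 1→0 → N0(foll b4 [-])
[3] deliver 0→1 → N1(lead b4 [-])
[4] deliver 1→2 → N2(foll b4 [-])
[5] deliver 2→1 → ∅
[6] propose(1,'w') → ∅
[7] deliver 1→2 → N2(foll b4 [w])
[8] deliver 2→1 → N1(lead b4 [w])
[9] deliver 1→0 → N0(foll b4 [w])
[10] deliver 0→1 → ∅
[11] deliver 0→1 → ∅
[12] deliver 2→0 → ∅
[13] timeout(2) → N2(cand b8 [w])

4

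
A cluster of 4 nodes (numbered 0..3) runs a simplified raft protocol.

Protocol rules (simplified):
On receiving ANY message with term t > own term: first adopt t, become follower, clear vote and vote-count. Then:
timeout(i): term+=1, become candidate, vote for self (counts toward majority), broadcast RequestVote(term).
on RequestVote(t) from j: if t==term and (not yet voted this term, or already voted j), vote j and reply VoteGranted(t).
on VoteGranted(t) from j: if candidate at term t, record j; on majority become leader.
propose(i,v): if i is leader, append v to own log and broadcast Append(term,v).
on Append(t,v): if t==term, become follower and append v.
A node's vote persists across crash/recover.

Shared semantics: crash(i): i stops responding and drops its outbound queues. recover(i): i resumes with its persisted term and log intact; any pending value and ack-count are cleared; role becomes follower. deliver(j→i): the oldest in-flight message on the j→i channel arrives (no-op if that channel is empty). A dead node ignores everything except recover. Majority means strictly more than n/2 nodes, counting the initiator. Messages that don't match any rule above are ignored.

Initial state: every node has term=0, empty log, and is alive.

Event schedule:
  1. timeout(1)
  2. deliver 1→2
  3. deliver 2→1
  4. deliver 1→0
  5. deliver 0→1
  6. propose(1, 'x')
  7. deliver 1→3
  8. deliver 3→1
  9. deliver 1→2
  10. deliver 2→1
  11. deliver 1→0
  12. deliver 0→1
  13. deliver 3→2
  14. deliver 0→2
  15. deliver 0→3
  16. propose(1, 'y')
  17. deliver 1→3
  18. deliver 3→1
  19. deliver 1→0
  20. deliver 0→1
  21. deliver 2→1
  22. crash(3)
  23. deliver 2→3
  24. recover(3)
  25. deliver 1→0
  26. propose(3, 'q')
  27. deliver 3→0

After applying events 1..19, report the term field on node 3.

1

e1 timeout(1): 1[cand,t=1,-]
e2 deliver 1→2: 2[foll,t=1,-]
e3 deliver 2→1: ·
e4 deliver 1→0: 0[foll,t=1,-]
e5 deliver 0→1: 1[lead,t=1,-]
e6 propose(1,'x'): 1[lead,t=1,x]
e7 deliver 1→3: 3[foll,t=1,-]
e8 deliver 3→1: ·
e9 deliver 1→2: 2[foll,t=1,x]
e10 deliver 2→1: ·
e11 deliver 1→0: 0[foll,t=1,x]
e12 deliver 0→1: ·
e13 deliver 3→2: ·
e14 deliver 0→2: ·
e15 deliver 0→3: ·
e16 propose(1,'y'): 1[lead,t=1,x,y]
e17 deliver 1→3: 3[foll,t=1,x]
e18 deliver 3→1: ·
e19 deliver 1→0: 0[foll,t=1,x,y]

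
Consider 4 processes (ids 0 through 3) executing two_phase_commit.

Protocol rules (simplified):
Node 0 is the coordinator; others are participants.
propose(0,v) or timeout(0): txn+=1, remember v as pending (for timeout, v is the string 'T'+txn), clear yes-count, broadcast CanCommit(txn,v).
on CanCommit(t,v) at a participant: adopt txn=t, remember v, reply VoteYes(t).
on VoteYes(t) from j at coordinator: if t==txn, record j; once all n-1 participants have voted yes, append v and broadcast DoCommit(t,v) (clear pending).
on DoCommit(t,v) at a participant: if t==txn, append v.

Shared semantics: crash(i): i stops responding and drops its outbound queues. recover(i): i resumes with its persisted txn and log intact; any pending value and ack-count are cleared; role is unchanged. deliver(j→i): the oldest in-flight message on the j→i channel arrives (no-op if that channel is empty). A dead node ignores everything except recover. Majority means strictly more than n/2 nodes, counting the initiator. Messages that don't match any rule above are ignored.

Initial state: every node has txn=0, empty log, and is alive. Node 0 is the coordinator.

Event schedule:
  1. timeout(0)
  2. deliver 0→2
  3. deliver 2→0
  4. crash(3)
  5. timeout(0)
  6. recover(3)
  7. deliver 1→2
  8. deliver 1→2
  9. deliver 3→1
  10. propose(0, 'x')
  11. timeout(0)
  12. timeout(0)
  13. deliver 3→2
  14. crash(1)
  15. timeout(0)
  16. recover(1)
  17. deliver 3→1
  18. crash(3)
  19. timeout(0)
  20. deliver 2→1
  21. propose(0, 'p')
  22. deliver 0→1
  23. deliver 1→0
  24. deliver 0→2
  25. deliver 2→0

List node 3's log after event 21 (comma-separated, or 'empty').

[1] timeout(0) → N0(coor t1 [-])
[2] deliver 0→2 → N2(part t1 [-])
[3] deliver 2→0 → ∅
[4] crash(3) → N3(✗part t0 [-])
[5] timeout(0) → N0(coor t2 [-])
[6] recover(3) → N3(part t0 [-])
[7] deliver 1→2 → ∅
[8] deliver 1→2 → ∅
[9] deliver 3→1 → ∅
[10] propose(0,'x') → N0(coor t3 [-])
[11] timeout(0) → N0(coor t4 [-])
[12] timeout(0) → N0(coor t5 [-])
[13] deliver 3→2 → ∅
[14] crash(1) → N1(✗part t0 [-])
[15] timeout(0) → N0(coor t6 [-])
[16] recover(1) → N1(part t0 [-])
[17] deliver 3→1 → ∅
[18] crash(3) → N3(✗part t0 [-])
[19] timeout(0) → N0(coor t7 [-])
[20] deliver 2→1 → ∅
[21] propose(0,'p') → N0(coor t8 [-])

empty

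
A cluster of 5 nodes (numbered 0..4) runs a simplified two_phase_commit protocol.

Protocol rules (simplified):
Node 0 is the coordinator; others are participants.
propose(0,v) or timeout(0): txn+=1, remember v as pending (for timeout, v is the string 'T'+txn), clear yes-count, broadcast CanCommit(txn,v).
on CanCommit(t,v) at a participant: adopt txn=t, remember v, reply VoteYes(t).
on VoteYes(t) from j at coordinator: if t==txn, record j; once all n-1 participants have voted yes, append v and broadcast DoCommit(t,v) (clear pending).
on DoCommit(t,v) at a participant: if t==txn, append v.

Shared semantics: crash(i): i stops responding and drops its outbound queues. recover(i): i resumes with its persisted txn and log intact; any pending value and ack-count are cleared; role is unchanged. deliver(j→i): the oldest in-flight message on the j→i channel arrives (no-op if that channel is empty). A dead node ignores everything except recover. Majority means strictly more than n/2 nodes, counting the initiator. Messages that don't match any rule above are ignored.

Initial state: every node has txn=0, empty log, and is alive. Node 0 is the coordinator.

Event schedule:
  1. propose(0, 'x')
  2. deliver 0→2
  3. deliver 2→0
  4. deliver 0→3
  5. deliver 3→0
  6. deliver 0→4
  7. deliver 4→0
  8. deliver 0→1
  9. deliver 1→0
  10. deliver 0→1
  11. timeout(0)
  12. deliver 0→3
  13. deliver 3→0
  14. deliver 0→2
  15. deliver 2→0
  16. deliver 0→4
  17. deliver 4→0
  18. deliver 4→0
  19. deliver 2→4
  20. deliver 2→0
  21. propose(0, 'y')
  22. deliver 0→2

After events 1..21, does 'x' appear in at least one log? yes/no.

yes

after 1 — propose(0,'x'): n0:coor/t1/[-]
after 2 — deliver 0→2: n2:part/t1/[-]
after 3 — deliver 2→0: ·
after 4 — deliver 0→3: n3:part/t1/[-]
after 5 — deliver 3→0: ·
after 6 — deliver 0→4: n4:part/t1/[-]
after 7 — deliver 4→0: ·
after 8 — deliver 0→1: n1:part/t1/[-]
after 9 — deliver 1→0: n0:coor/t1/[x]
after 10 — deliver 0→1: n1:part/t1/[x]
after 11 — timeout(0): n0:coor/t2/[x]
after 12 — deliver 0→3: n3:part/t1/[x]
after 13 — deliver 3→0: ·
after 14 — deliver 0→2: n2:part/t1/[x]
after 15 — deliver 2→0: ·
after 16 — deliver 0→4: n4:part/t1/[x]
after 17 — deliver 4→0: ·
after 18 — deliver 4→0: ·
after 19 — deliver 2→4: ·
after 20 — deliver 2→0: ·
after 21 — propose(0,'y'): n0:coor/t3/[x]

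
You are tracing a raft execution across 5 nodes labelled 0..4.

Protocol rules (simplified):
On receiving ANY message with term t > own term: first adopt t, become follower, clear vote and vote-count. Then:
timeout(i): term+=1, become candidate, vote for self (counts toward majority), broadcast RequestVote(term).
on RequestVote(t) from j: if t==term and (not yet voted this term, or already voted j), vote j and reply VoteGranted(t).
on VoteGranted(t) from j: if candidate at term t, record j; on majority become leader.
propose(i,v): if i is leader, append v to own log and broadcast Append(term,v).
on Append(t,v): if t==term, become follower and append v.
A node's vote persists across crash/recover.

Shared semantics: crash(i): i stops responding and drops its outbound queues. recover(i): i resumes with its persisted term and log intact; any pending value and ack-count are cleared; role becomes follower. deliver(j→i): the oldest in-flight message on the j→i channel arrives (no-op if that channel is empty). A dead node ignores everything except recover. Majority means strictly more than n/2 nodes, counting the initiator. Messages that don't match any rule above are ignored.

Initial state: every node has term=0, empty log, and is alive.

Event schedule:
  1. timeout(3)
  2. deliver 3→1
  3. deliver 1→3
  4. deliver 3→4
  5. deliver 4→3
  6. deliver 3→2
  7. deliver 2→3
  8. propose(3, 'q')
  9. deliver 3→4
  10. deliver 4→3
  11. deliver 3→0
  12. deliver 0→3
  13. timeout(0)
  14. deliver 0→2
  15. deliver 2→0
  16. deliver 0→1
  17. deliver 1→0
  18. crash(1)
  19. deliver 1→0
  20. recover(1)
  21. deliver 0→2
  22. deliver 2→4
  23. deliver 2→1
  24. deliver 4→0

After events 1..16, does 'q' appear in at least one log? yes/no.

yes

step 1 timeout(3): 3={cand,t=1,log=-}
step 2 deliver 3→1: 1={foll,t=1,log=-}
step 3 deliver 1→3: —
step 4 deliver 3→4: 4={foll,t=1,log=-}
step 5 deliver 4→3: 3={lead,t=1,log=-}
step 6 deliver 3→2: 2={foll,t=1,log=-}
step 7 deliver 2→3: —
step 8 propose(3,'q'): 3={lead,t=1,log=q}
step 9 deliver 3→4: 4={foll,t=1,log=q}
step 10 deliver 4→3: —
step 11 deliver 3→0: 0={foll,t=1,log=-}
step 12 deliver 0→3: —
step 13 timeout(0): 0={cand,t=2,log=-}
step 14 deliver 0→2: 2={foll,t=2,log=-}
step 15 deliver 2→0: —
step 16 deliver 0→1: 1={foll,t=2,log=-}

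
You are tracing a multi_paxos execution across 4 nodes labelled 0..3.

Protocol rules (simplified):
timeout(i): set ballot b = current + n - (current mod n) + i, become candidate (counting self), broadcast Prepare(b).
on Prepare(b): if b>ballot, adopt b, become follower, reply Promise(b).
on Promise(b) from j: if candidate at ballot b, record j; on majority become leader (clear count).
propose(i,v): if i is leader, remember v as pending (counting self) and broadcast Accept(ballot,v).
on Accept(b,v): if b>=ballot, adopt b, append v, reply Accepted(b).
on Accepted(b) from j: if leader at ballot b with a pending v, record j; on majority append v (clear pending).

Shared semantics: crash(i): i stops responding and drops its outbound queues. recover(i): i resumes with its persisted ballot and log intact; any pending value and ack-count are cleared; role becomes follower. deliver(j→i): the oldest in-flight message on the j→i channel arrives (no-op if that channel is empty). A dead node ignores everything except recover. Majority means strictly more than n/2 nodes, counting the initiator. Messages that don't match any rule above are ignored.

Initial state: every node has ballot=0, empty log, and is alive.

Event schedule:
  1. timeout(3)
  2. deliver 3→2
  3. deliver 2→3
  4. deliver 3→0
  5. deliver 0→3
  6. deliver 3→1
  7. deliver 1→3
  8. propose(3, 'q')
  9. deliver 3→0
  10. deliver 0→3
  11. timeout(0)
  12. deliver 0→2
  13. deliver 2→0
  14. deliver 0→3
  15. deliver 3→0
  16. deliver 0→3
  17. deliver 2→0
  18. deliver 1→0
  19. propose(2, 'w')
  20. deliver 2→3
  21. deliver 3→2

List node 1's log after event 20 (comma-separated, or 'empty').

after 1 — timeout(3): n3:cand/b7/[-]
after 2 — deliver 3→2: n2:foll/b7/[-]
after 3 — deliver 2→3: ·
after 4 — deliver 3→0: n0:foll/b7/[-]
after 5 — deliver 0→3: n3:lead/b7/[-]
after 6 — deliver 3→1: n1:foll/b7/[-]
after 7 — deliver 1→3: ·
after 8 — propose(3,'q'): ·
after 9 — deliver 3→0: n0:foll/b7/[q]
after 10 — deliver 0→3: ·
after 11 — timeout(0): n0:cand/b8/[q]
after 12 — deliver 0→2: n2:foll/b8/[-]
after 13 — deliver 2→0: ·
after 14 — deliver 0→3: n3:foll/b8/[-]
after 15 — deliver 3→0: n0:lead/b8/[q]
after 16 — deliver 0→3: ·
after 17 — deliver 2→0: ·
after 18 — deliver 1→0: ·
after 19 — propose(2,'w'): ·
after 20 — deliver 2→3: ·

empty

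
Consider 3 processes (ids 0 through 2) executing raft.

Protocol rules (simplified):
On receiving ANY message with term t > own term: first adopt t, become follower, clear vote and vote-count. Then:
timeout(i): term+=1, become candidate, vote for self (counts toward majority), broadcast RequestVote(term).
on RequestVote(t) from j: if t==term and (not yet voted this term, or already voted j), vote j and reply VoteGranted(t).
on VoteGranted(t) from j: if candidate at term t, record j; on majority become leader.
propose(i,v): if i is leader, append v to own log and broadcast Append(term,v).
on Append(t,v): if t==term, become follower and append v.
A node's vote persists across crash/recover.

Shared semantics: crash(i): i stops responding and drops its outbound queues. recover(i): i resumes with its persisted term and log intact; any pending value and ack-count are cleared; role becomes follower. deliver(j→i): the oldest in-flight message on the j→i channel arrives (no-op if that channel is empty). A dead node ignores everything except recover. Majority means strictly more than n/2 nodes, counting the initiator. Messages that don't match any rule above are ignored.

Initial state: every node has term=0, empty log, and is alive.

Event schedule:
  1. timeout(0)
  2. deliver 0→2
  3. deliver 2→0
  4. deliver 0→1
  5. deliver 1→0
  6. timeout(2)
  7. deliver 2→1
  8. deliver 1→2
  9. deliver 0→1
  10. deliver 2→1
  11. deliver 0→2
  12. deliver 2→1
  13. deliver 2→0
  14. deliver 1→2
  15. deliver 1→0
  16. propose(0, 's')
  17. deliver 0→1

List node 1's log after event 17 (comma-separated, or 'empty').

after 1 — timeout(0): n0:cand/t1/[-]
after 2 — deliver 0→2: n2:foll/t1/[-]
after 3 — deliver 2→0: n0:lead/t1/[-]
after 4 — deliver 0→1: n1:foll/t1/[-]
after 5 — deliver 1→0: ·
after 6 — timeout(2): n2:cand/t2/[-]
after 7 — deliver 2→1: n1:foll/t2/[-]
after 8 — deliver 1→2: n2:lead/t2/[-]
after 9 — deliver 0→1: ·
after 10 — deliver 2→1: ·
after 11 — deliver 0→2: ·
after 12 — deliver 2→1: ·
after 13 — deliver 2→0: n0:foll/t2/[-]
after 14 — deliver 1→2: ·
after 15 — deliver 1→0: ·
after 16 — propose(0,'s'): ·
after 17 — deliver 0→1: ·

empty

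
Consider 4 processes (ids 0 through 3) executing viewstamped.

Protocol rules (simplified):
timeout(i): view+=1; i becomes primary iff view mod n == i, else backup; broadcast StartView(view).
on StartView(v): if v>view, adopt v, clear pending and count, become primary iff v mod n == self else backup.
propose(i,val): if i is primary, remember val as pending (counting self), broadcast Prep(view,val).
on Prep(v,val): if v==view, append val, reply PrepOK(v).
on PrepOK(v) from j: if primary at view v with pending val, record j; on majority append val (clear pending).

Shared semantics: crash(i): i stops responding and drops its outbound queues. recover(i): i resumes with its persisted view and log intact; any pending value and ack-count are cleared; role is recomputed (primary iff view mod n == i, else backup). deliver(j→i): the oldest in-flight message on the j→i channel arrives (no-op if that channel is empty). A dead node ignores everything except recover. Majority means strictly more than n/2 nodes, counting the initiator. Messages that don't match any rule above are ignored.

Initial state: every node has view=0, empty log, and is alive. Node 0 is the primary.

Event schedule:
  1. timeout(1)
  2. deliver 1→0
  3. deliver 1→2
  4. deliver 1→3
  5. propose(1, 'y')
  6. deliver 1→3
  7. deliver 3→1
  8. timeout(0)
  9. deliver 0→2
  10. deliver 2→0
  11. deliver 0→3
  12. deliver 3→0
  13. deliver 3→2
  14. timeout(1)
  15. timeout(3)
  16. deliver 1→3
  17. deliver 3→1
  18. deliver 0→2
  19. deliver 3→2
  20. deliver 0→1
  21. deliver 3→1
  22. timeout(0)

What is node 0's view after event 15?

[1] timeout(1) → N1(prim v1 [-])
[2] deliver 1→0 → N0(back v1 [-])
[3] deliver 1→2 → N2(back v1 [-])
[4] deliver 1→3 → N3(back v1 [-])
[5] propose(1,'y') → ∅
[6] deliver 1→3 → N3(back v1 [y])
[7] deliver 3→1 → ∅
[8] timeout(0) → N0(back v2 [-])
[9] deliver 0→2 → N2(prim v2 [-])
[10] deliver 2→0 → ∅
[11] deliver 0→3 → N3(back v2 [y])
[12] deliver 3→0 → ∅
[13] deliver 3→2 → ∅
[14] timeout(1) → N1(back v2 [-])
[15] timeout(3) → N3(prim v3 [y])

2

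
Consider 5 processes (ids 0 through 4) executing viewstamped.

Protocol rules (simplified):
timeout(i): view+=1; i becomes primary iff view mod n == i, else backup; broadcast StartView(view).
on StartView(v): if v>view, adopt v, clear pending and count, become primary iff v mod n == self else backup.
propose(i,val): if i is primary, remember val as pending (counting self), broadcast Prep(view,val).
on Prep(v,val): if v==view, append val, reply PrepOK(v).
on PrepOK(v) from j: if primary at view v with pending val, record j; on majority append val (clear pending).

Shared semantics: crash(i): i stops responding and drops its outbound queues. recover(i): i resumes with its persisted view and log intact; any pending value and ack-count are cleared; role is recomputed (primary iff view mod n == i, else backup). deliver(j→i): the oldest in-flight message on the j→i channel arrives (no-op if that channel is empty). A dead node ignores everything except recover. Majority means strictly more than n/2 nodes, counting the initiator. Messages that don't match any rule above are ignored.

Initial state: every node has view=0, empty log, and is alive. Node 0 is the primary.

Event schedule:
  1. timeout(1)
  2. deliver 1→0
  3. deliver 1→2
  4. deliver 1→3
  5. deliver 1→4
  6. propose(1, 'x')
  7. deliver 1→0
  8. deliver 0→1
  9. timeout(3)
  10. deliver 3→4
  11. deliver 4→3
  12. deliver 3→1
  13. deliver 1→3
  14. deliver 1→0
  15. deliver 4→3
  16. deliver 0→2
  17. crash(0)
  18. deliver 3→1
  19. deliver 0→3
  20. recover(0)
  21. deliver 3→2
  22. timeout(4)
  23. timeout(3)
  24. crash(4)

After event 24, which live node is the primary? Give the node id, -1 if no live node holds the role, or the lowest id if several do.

2

after 1 — timeout(1): n1:prim/v1/[-]
after 2 — deliver 1→0: n0:back/v1/[-]
after 3 — deliver 1→2: n2:back/v1/[-]
after 4 — deliver 1→3: n3:back/v1/[-]
after 5 — deliver 1→4: n4:back/v1/[-]
after 6 — propose(1,'x'): ·
after 7 — deliver 1→0: n0:back/v1/[x]
after 8 — deliver 0→1: ·
after 9 — timeout(3): n3:back/v2/[-]
after 10 — deliver 3→4: n4:back/v2/[-]
after 11 — deliver 4→3: ·
after 12 — deliver 3→1: n1:back/v2/[-]
after 13 — deliver 1→3: ·
after 14 — deliver 1→0: ·
after 15 — deliver 4→3: ·
after 16 — deliver 0→2: ·
after 17 — crash(0): n0:✗back/v1/[x]
after 18 — deliver 3→1: ·
after 19 — deliver 0→3: ·
after 20 — recover(0): n0:back/v1/[x]
after 21 — deliver 3→2: n2:prim/v2/[-]
after 22 — timeout(4): n4:back/v3/[-]
after 23 — timeout(3): n3:prim/v3/[-]
after 24 — crash(4): n4:✗back/v3/[-]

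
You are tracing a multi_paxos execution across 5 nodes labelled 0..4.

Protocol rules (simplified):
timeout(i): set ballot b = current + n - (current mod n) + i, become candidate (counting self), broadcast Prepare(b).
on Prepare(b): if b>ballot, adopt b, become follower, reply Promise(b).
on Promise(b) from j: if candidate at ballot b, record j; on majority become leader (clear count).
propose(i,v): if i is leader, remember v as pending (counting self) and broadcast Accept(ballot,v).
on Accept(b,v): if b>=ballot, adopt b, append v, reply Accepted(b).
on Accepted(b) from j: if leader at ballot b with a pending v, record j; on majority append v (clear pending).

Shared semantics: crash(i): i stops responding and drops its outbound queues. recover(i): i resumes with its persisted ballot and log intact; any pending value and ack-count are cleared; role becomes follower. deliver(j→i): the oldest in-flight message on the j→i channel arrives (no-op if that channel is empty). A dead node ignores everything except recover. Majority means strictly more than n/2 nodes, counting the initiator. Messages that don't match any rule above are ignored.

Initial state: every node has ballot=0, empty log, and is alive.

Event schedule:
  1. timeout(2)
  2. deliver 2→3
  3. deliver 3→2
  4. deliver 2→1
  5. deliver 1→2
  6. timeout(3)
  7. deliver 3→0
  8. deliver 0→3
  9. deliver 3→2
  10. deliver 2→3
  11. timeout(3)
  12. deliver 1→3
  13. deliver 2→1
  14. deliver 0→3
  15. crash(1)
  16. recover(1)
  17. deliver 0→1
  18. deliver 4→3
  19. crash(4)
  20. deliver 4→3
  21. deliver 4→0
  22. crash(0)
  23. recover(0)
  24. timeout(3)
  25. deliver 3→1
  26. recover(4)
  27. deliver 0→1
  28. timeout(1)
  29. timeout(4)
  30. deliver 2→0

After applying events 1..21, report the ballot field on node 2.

13

step 1 timeout(2): 2={cand,b=7,log=-}
step 2 deliver 2→3: 3={foll,b=7,log=-}
step 3 deliver 3→2: —
step 4 deliver 2→1: 1={foll,b=7,log=-}
step 5 deliver 1→2: 2={lead,b=7,log=-}
step 6 timeout(3): 3={cand,b=13,log=-}
step 7 deliver 3→0: 0={foll,b=13,log=-}
step 8 deliver 0→3: —
step 9 deliver 3→2: 2={foll,b=13,log=-}
step 10 deliver 2→3: 3={lead,b=13,log=-}
step 11 timeout(3): 3={cand,b=18,log=-}
step 12 deliver 1→3: —
step 13 deliver 2→1: —
step 14 deliver 0→3: —
step 15 crash(1): 1={✗foll,b=7,log=-}
step 16 recover(1): 1={foll,b=7,log=-}
step 17 deliver 0→1: —
step 18 deliver 4→3: —
step 19 crash(4): 4={✗foll,b=0,log=-}
step 20 deliver 4→3: —
step 21 deliver 4→0: —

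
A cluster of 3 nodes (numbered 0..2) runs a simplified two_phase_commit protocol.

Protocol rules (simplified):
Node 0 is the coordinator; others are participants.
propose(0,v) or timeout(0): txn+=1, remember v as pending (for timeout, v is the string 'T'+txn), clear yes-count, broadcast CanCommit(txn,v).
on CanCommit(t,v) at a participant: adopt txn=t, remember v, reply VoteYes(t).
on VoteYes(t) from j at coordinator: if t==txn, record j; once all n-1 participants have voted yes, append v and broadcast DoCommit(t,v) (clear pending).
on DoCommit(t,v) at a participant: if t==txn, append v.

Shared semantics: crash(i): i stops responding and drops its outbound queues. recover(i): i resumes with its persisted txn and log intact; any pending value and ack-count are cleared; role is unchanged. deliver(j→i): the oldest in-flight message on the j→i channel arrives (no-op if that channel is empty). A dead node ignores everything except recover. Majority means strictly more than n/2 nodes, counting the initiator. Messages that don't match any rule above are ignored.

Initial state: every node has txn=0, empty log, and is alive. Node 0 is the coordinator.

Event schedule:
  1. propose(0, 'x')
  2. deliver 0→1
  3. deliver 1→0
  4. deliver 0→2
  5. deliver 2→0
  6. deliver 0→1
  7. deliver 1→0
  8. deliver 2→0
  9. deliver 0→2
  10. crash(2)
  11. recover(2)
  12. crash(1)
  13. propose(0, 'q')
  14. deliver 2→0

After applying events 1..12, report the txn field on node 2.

1

1. propose(0,'x'):  <0:coor t1 ->
2. deliver 0→1:  <1:part t1 ->
3. deliver 1→0:  nop
4. deliver 0→2:  <2:part t1 ->
5. deliver 2→0:  <0:coor t1 x>
6. deliver 0→1:  <1:part t1 x>
7. deliver 1→0:  nop
8. deliver 2→0:  nop
9. deliver 0→2:  <2:part t1 x>
10. crash(2):  <2:✗part t1 x>
11. recover(2):  <2:part t1 x>
12. crash(1):  <1:✗part t1 x>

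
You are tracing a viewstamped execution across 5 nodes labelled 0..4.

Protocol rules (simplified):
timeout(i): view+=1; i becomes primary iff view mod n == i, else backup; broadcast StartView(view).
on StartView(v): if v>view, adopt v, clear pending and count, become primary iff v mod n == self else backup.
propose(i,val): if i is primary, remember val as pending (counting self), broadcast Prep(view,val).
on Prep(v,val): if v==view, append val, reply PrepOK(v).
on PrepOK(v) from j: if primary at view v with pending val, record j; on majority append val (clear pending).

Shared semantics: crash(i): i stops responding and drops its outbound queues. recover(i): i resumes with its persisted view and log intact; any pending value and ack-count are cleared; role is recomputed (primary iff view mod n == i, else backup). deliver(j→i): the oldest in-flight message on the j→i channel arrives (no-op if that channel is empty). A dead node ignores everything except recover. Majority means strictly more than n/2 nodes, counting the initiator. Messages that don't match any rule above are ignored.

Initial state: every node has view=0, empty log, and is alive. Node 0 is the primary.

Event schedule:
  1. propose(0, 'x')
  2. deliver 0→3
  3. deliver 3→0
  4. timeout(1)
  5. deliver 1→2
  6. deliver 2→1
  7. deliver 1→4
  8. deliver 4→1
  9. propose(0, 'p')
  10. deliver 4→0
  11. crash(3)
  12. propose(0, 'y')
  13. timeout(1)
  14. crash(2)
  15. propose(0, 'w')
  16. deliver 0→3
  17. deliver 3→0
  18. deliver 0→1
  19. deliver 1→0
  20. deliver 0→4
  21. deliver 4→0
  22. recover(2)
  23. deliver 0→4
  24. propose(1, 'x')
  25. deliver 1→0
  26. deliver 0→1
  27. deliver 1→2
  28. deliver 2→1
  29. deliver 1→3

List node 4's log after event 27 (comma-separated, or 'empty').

empty

1. propose(0,'x'):  nop
2. deliver 0→3:  <3:back v0 x>
3. deliver 3→0:  nop
4. timeout(1):  <1:prim v1 ->
5. deliver 1→2:  <2:back v1 ->
6. deliver 2→1:  nop
7. deliver 1→4:  <4:back v1 ->
8. deliver 4→1:  nop
9. propose(0,'p'):  nop
10. deliver 4→0:  nop
11. crash(3):  <3:✗back v0 x>
12. propose(0,'y'):  nop
13. timeout(1):  <1:back v2 ->
14. crash(2):  <2:✗back v1 ->
15. propose(0,'w'):  nop
16. deliver 0→3:  nop
17. deliver 3→0:  nop
18. deliver 0→1:  nop
19. deliver 1→0:  <0:back v1 ->
20. deliver 0→4:  nop
21. deliver 4→0:  nop
22. recover(2):  <2:back v1 ->
23. deliver 0→4:  nop
24. propose(1,'x'):  nop
25. deliver 1→0:  <0:back v2 ->
26. deliver 0→1:  nop
27. deliver 1→2:  <2:prim v2 ->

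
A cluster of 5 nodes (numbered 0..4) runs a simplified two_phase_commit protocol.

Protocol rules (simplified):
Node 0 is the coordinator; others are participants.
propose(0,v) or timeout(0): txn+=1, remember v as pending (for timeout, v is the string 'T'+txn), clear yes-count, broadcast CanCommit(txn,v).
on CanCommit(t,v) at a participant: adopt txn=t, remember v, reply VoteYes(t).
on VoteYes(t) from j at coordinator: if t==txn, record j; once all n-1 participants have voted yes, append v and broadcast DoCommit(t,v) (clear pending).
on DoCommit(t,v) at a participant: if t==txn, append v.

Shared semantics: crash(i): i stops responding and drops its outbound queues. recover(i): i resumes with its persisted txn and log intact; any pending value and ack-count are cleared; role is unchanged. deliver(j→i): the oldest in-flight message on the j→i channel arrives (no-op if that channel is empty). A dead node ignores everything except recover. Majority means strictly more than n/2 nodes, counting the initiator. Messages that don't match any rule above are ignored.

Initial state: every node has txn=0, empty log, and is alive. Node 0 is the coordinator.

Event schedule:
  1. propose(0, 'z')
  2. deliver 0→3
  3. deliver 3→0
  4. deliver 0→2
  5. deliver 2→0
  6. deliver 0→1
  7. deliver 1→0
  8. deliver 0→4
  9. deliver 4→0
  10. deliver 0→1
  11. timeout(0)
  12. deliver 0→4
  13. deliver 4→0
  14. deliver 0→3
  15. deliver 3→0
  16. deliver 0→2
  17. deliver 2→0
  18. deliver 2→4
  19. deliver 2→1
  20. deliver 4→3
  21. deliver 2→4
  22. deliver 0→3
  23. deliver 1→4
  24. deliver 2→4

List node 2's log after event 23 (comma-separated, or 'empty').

1. propose(0,'z'):  <0:coor t1 ->
2. deliver 0→3:  <3:part t1 ->
3. deliver 3→0:  nop
4. deliver 0→2:  <2:part t1 ->
5. deliver 2→0:  nop
6. deliver 0→1:  <1:part t1 ->
7. deliver 1→0:  nop
8. deliver 0→4:  <4:part t1 ->
9. deliver 4→0:  <0:coor t1 z>
10. deliver 0→1:  <1:part t1 z>
11. timeout(0):  <0:coor t2 z>
12. deliver 0→4:  <4:part t1 z>
13. deliver 4→0:  nop
14. deliver 0→3:  <3:part t1 z>
15. deliver 3→0:  nop
16. deliver 0→2:  <2:part t1 z>
17. deliver 2→0:  nop
18. deliver 2→4:  nop
19. deliver 2→1:  nop
20. deliver 4→3:  nop
21. deliver 2→4:  nop
22. deliver 0→3:  <3:part t2 z>
23. deliver 1→4:  nop

z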